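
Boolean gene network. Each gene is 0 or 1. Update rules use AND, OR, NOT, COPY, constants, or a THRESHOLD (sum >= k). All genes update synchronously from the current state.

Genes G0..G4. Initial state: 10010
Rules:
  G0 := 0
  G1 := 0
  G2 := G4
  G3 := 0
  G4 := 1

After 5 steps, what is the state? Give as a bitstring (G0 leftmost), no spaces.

Step 1: G0=0(const) G1=0(const) G2=G4=0 G3=0(const) G4=1(const) -> 00001
Step 2: G0=0(const) G1=0(const) G2=G4=1 G3=0(const) G4=1(const) -> 00101
Step 3: G0=0(const) G1=0(const) G2=G4=1 G3=0(const) G4=1(const) -> 00101
Step 4: G0=0(const) G1=0(const) G2=G4=1 G3=0(const) G4=1(const) -> 00101
Step 5: G0=0(const) G1=0(const) G2=G4=1 G3=0(const) G4=1(const) -> 00101

00101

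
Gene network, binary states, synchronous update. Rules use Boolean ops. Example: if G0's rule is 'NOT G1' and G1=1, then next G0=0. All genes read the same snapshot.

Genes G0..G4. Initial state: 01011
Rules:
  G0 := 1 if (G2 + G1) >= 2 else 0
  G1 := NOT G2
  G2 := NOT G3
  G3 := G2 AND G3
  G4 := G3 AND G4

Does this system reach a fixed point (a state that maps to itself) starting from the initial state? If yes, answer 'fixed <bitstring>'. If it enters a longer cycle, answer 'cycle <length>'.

Answer: fixed 00100

Derivation:
Step 0: 01011
Step 1: G0=(0+1>=2)=0 G1=NOT G2=NOT 0=1 G2=NOT G3=NOT 1=0 G3=G2&G3=0&1=0 G4=G3&G4=1&1=1 -> 01001
Step 2: G0=(0+1>=2)=0 G1=NOT G2=NOT 0=1 G2=NOT G3=NOT 0=1 G3=G2&G3=0&0=0 G4=G3&G4=0&1=0 -> 01100
Step 3: G0=(1+1>=2)=1 G1=NOT G2=NOT 1=0 G2=NOT G3=NOT 0=1 G3=G2&G3=1&0=0 G4=G3&G4=0&0=0 -> 10100
Step 4: G0=(1+0>=2)=0 G1=NOT G2=NOT 1=0 G2=NOT G3=NOT 0=1 G3=G2&G3=1&0=0 G4=G3&G4=0&0=0 -> 00100
Step 5: G0=(1+0>=2)=0 G1=NOT G2=NOT 1=0 G2=NOT G3=NOT 0=1 G3=G2&G3=1&0=0 G4=G3&G4=0&0=0 -> 00100
Fixed point reached at step 4: 00100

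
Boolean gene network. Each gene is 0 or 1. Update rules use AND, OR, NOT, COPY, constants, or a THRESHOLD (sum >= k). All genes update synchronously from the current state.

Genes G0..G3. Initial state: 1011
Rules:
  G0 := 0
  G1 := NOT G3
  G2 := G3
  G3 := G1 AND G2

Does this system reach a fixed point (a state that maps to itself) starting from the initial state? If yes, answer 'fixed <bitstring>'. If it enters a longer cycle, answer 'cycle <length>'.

Step 0: 1011
Step 1: G0=0(const) G1=NOT G3=NOT 1=0 G2=G3=1 G3=G1&G2=0&1=0 -> 0010
Step 2: G0=0(const) G1=NOT G3=NOT 0=1 G2=G3=0 G3=G1&G2=0&1=0 -> 0100
Step 3: G0=0(const) G1=NOT G3=NOT 0=1 G2=G3=0 G3=G1&G2=1&0=0 -> 0100
Fixed point reached at step 2: 0100

Answer: fixed 0100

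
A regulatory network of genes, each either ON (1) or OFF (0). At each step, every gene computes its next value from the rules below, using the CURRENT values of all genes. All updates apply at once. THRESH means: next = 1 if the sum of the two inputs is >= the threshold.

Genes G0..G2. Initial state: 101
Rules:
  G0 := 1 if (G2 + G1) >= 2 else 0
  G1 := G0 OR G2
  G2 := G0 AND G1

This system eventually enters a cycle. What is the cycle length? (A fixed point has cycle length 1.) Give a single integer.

Answer: 1

Derivation:
Step 0: 101
Step 1: G0=(1+0>=2)=0 G1=G0|G2=1|1=1 G2=G0&G1=1&0=0 -> 010
Step 2: G0=(0+1>=2)=0 G1=G0|G2=0|0=0 G2=G0&G1=0&1=0 -> 000
Step 3: G0=(0+0>=2)=0 G1=G0|G2=0|0=0 G2=G0&G1=0&0=0 -> 000
State from step 3 equals state from step 2 -> cycle length 1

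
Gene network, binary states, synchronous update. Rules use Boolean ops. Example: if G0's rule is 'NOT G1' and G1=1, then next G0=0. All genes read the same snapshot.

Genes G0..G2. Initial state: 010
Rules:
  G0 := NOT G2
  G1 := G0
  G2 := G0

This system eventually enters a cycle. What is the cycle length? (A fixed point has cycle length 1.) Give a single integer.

Step 0: 010
Step 1: G0=NOT G2=NOT 0=1 G1=G0=0 G2=G0=0 -> 100
Step 2: G0=NOT G2=NOT 0=1 G1=G0=1 G2=G0=1 -> 111
Step 3: G0=NOT G2=NOT 1=0 G1=G0=1 G2=G0=1 -> 011
Step 4: G0=NOT G2=NOT 1=0 G1=G0=0 G2=G0=0 -> 000
Step 5: G0=NOT G2=NOT 0=1 G1=G0=0 G2=G0=0 -> 100
State from step 5 equals state from step 1 -> cycle length 4

Answer: 4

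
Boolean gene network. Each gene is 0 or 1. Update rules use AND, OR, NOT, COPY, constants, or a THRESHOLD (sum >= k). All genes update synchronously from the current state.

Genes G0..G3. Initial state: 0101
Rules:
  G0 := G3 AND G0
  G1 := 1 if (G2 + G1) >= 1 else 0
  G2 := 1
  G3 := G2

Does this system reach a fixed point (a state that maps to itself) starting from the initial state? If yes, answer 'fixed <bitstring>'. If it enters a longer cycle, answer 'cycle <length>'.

Answer: fixed 0111

Derivation:
Step 0: 0101
Step 1: G0=G3&G0=1&0=0 G1=(0+1>=1)=1 G2=1(const) G3=G2=0 -> 0110
Step 2: G0=G3&G0=0&0=0 G1=(1+1>=1)=1 G2=1(const) G3=G2=1 -> 0111
Step 3: G0=G3&G0=1&0=0 G1=(1+1>=1)=1 G2=1(const) G3=G2=1 -> 0111
Fixed point reached at step 2: 0111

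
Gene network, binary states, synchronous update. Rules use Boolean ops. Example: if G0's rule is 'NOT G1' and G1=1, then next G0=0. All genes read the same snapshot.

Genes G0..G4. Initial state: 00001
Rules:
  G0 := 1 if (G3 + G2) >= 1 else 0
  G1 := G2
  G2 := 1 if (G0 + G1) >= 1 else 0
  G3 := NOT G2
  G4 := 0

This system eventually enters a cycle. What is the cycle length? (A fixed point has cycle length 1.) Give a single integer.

Step 0: 00001
Step 1: G0=(0+0>=1)=0 G1=G2=0 G2=(0+0>=1)=0 G3=NOT G2=NOT 0=1 G4=0(const) -> 00010
Step 2: G0=(1+0>=1)=1 G1=G2=0 G2=(0+0>=1)=0 G3=NOT G2=NOT 0=1 G4=0(const) -> 10010
Step 3: G0=(1+0>=1)=1 G1=G2=0 G2=(1+0>=1)=1 G3=NOT G2=NOT 0=1 G4=0(const) -> 10110
Step 4: G0=(1+1>=1)=1 G1=G2=1 G2=(1+0>=1)=1 G3=NOT G2=NOT 1=0 G4=0(const) -> 11100
Step 5: G0=(0+1>=1)=1 G1=G2=1 G2=(1+1>=1)=1 G3=NOT G2=NOT 1=0 G4=0(const) -> 11100
State from step 5 equals state from step 4 -> cycle length 1

Answer: 1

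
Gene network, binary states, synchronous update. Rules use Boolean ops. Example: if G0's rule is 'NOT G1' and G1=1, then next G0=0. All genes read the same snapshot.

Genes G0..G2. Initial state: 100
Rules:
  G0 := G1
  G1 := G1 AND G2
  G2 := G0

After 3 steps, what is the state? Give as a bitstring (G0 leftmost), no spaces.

Step 1: G0=G1=0 G1=G1&G2=0&0=0 G2=G0=1 -> 001
Step 2: G0=G1=0 G1=G1&G2=0&1=0 G2=G0=0 -> 000
Step 3: G0=G1=0 G1=G1&G2=0&0=0 G2=G0=0 -> 000

000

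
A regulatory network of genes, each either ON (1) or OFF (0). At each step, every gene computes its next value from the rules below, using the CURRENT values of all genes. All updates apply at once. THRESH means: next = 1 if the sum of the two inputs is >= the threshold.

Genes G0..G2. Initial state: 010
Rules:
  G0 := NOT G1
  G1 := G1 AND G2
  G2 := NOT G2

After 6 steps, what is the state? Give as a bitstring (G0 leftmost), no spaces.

Step 1: G0=NOT G1=NOT 1=0 G1=G1&G2=1&0=0 G2=NOT G2=NOT 0=1 -> 001
Step 2: G0=NOT G1=NOT 0=1 G1=G1&G2=0&1=0 G2=NOT G2=NOT 1=0 -> 100
Step 3: G0=NOT G1=NOT 0=1 G1=G1&G2=0&0=0 G2=NOT G2=NOT 0=1 -> 101
Step 4: G0=NOT G1=NOT 0=1 G1=G1&G2=0&1=0 G2=NOT G2=NOT 1=0 -> 100
Step 5: G0=NOT G1=NOT 0=1 G1=G1&G2=0&0=0 G2=NOT G2=NOT 0=1 -> 101
Step 6: G0=NOT G1=NOT 0=1 G1=G1&G2=0&1=0 G2=NOT G2=NOT 1=0 -> 100

100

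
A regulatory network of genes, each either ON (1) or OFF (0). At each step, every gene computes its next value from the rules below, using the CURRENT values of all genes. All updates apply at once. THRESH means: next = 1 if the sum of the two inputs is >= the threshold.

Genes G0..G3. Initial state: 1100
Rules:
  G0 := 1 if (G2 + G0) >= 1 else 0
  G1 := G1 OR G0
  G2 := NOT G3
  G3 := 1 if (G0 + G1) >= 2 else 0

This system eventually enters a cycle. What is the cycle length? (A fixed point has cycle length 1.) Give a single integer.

Answer: 1

Derivation:
Step 0: 1100
Step 1: G0=(0+1>=1)=1 G1=G1|G0=1|1=1 G2=NOT G3=NOT 0=1 G3=(1+1>=2)=1 -> 1111
Step 2: G0=(1+1>=1)=1 G1=G1|G0=1|1=1 G2=NOT G3=NOT 1=0 G3=(1+1>=2)=1 -> 1101
Step 3: G0=(0+1>=1)=1 G1=G1|G0=1|1=1 G2=NOT G3=NOT 1=0 G3=(1+1>=2)=1 -> 1101
State from step 3 equals state from step 2 -> cycle length 1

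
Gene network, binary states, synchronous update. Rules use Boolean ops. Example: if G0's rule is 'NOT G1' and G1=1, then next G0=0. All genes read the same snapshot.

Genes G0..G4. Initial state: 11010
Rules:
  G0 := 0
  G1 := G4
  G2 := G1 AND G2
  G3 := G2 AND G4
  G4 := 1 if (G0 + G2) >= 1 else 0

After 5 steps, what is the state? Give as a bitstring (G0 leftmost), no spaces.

Step 1: G0=0(const) G1=G4=0 G2=G1&G2=1&0=0 G3=G2&G4=0&0=0 G4=(1+0>=1)=1 -> 00001
Step 2: G0=0(const) G1=G4=1 G2=G1&G2=0&0=0 G3=G2&G4=0&1=0 G4=(0+0>=1)=0 -> 01000
Step 3: G0=0(const) G1=G4=0 G2=G1&G2=1&0=0 G3=G2&G4=0&0=0 G4=(0+0>=1)=0 -> 00000
Step 4: G0=0(const) G1=G4=0 G2=G1&G2=0&0=0 G3=G2&G4=0&0=0 G4=(0+0>=1)=0 -> 00000
Step 5: G0=0(const) G1=G4=0 G2=G1&G2=0&0=0 G3=G2&G4=0&0=0 G4=(0+0>=1)=0 -> 00000

00000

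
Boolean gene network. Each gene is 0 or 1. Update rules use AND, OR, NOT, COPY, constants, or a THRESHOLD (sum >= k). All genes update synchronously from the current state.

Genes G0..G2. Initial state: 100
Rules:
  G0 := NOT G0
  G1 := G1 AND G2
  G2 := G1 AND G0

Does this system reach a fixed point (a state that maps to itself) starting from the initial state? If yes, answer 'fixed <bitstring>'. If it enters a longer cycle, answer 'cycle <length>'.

Step 0: 100
Step 1: G0=NOT G0=NOT 1=0 G1=G1&G2=0&0=0 G2=G1&G0=0&1=0 -> 000
Step 2: G0=NOT G0=NOT 0=1 G1=G1&G2=0&0=0 G2=G1&G0=0&0=0 -> 100
Cycle of length 2 starting at step 0 -> no fixed point

Answer: cycle 2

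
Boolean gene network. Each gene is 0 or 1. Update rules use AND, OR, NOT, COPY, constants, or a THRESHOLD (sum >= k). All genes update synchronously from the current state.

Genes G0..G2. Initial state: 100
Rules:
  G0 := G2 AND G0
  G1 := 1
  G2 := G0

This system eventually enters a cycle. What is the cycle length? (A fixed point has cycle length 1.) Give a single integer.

Step 0: 100
Step 1: G0=G2&G0=0&1=0 G1=1(const) G2=G0=1 -> 011
Step 2: G0=G2&G0=1&0=0 G1=1(const) G2=G0=0 -> 010
Step 3: G0=G2&G0=0&0=0 G1=1(const) G2=G0=0 -> 010
State from step 3 equals state from step 2 -> cycle length 1

Answer: 1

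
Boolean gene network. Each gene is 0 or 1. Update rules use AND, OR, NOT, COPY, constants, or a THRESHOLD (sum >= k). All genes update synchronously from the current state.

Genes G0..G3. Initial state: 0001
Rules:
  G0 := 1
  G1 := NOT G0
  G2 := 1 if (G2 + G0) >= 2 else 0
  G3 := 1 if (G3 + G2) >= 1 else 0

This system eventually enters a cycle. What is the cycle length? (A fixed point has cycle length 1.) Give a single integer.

Answer: 1

Derivation:
Step 0: 0001
Step 1: G0=1(const) G1=NOT G0=NOT 0=1 G2=(0+0>=2)=0 G3=(1+0>=1)=1 -> 1101
Step 2: G0=1(const) G1=NOT G0=NOT 1=0 G2=(0+1>=2)=0 G3=(1+0>=1)=1 -> 1001
Step 3: G0=1(const) G1=NOT G0=NOT 1=0 G2=(0+1>=2)=0 G3=(1+0>=1)=1 -> 1001
State from step 3 equals state from step 2 -> cycle length 1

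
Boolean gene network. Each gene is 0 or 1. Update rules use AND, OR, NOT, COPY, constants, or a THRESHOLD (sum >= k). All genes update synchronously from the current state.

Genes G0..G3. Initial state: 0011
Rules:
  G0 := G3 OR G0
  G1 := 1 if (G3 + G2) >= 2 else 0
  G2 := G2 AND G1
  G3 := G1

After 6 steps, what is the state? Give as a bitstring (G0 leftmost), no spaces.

Step 1: G0=G3|G0=1|0=1 G1=(1+1>=2)=1 G2=G2&G1=1&0=0 G3=G1=0 -> 1100
Step 2: G0=G3|G0=0|1=1 G1=(0+0>=2)=0 G2=G2&G1=0&1=0 G3=G1=1 -> 1001
Step 3: G0=G3|G0=1|1=1 G1=(1+0>=2)=0 G2=G2&G1=0&0=0 G3=G1=0 -> 1000
Step 4: G0=G3|G0=0|1=1 G1=(0+0>=2)=0 G2=G2&G1=0&0=0 G3=G1=0 -> 1000
Step 5: G0=G3|G0=0|1=1 G1=(0+0>=2)=0 G2=G2&G1=0&0=0 G3=G1=0 -> 1000
Step 6: G0=G3|G0=0|1=1 G1=(0+0>=2)=0 G2=G2&G1=0&0=0 G3=G1=0 -> 1000

1000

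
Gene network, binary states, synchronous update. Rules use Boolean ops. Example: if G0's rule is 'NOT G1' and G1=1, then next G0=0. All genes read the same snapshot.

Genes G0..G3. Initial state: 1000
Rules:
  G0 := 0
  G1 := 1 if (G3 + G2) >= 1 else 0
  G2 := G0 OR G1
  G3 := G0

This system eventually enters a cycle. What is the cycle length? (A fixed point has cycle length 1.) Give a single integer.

Step 0: 1000
Step 1: G0=0(const) G1=(0+0>=1)=0 G2=G0|G1=1|0=1 G3=G0=1 -> 0011
Step 2: G0=0(const) G1=(1+1>=1)=1 G2=G0|G1=0|0=0 G3=G0=0 -> 0100
Step 3: G0=0(const) G1=(0+0>=1)=0 G2=G0|G1=0|1=1 G3=G0=0 -> 0010
Step 4: G0=0(const) G1=(0+1>=1)=1 G2=G0|G1=0|0=0 G3=G0=0 -> 0100
State from step 4 equals state from step 2 -> cycle length 2

Answer: 2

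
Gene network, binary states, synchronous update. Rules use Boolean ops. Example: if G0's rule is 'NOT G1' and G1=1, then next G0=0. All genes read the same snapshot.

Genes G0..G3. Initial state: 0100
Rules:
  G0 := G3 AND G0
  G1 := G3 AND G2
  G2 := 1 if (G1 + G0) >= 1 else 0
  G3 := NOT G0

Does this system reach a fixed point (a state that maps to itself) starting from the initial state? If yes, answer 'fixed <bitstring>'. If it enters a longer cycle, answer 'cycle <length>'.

Answer: cycle 2

Derivation:
Step 0: 0100
Step 1: G0=G3&G0=0&0=0 G1=G3&G2=0&0=0 G2=(1+0>=1)=1 G3=NOT G0=NOT 0=1 -> 0011
Step 2: G0=G3&G0=1&0=0 G1=G3&G2=1&1=1 G2=(0+0>=1)=0 G3=NOT G0=NOT 0=1 -> 0101
Step 3: G0=G3&G0=1&0=0 G1=G3&G2=1&0=0 G2=(1+0>=1)=1 G3=NOT G0=NOT 0=1 -> 0011
Cycle of length 2 starting at step 1 -> no fixed point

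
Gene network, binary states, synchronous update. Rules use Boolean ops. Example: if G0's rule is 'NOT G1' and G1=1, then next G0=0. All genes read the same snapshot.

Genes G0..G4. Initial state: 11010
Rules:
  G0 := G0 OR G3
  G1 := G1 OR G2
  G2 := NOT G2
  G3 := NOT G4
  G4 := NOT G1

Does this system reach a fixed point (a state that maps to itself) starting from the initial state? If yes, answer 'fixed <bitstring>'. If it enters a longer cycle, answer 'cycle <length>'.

Step 0: 11010
Step 1: G0=G0|G3=1|1=1 G1=G1|G2=1|0=1 G2=NOT G2=NOT 0=1 G3=NOT G4=NOT 0=1 G4=NOT G1=NOT 1=0 -> 11110
Step 2: G0=G0|G3=1|1=1 G1=G1|G2=1|1=1 G2=NOT G2=NOT 1=0 G3=NOT G4=NOT 0=1 G4=NOT G1=NOT 1=0 -> 11010
Cycle of length 2 starting at step 0 -> no fixed point

Answer: cycle 2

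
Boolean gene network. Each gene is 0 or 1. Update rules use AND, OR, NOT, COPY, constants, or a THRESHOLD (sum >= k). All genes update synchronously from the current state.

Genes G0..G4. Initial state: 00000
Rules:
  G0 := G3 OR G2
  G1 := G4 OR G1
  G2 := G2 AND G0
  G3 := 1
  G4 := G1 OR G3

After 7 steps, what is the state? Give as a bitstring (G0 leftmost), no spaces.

Step 1: G0=G3|G2=0|0=0 G1=G4|G1=0|0=0 G2=G2&G0=0&0=0 G3=1(const) G4=G1|G3=0|0=0 -> 00010
Step 2: G0=G3|G2=1|0=1 G1=G4|G1=0|0=0 G2=G2&G0=0&0=0 G3=1(const) G4=G1|G3=0|1=1 -> 10011
Step 3: G0=G3|G2=1|0=1 G1=G4|G1=1|0=1 G2=G2&G0=0&1=0 G3=1(const) G4=G1|G3=0|1=1 -> 11011
Step 4: G0=G3|G2=1|0=1 G1=G4|G1=1|1=1 G2=G2&G0=0&1=0 G3=1(const) G4=G1|G3=1|1=1 -> 11011
Step 5: G0=G3|G2=1|0=1 G1=G4|G1=1|1=1 G2=G2&G0=0&1=0 G3=1(const) G4=G1|G3=1|1=1 -> 11011
Step 6: G0=G3|G2=1|0=1 G1=G4|G1=1|1=1 G2=G2&G0=0&1=0 G3=1(const) G4=G1|G3=1|1=1 -> 11011
Step 7: G0=G3|G2=1|0=1 G1=G4|G1=1|1=1 G2=G2&G0=0&1=0 G3=1(const) G4=G1|G3=1|1=1 -> 11011

11011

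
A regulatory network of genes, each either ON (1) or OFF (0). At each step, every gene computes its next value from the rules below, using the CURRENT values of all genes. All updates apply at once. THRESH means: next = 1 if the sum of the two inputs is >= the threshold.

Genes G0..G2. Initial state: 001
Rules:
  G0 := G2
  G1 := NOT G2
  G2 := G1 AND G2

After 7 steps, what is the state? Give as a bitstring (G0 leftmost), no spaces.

Step 1: G0=G2=1 G1=NOT G2=NOT 1=0 G2=G1&G2=0&1=0 -> 100
Step 2: G0=G2=0 G1=NOT G2=NOT 0=1 G2=G1&G2=0&0=0 -> 010
Step 3: G0=G2=0 G1=NOT G2=NOT 0=1 G2=G1&G2=1&0=0 -> 010
Step 4: G0=G2=0 G1=NOT G2=NOT 0=1 G2=G1&G2=1&0=0 -> 010
Step 5: G0=G2=0 G1=NOT G2=NOT 0=1 G2=G1&G2=1&0=0 -> 010
Step 6: G0=G2=0 G1=NOT G2=NOT 0=1 G2=G1&G2=1&0=0 -> 010
Step 7: G0=G2=0 G1=NOT G2=NOT 0=1 G2=G1&G2=1&0=0 -> 010

010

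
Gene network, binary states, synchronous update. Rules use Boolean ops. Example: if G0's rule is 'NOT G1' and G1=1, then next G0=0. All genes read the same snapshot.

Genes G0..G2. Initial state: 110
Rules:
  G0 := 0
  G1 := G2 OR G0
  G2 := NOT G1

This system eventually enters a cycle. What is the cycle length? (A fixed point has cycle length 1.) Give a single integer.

Answer: 4

Derivation:
Step 0: 110
Step 1: G0=0(const) G1=G2|G0=0|1=1 G2=NOT G1=NOT 1=0 -> 010
Step 2: G0=0(const) G1=G2|G0=0|0=0 G2=NOT G1=NOT 1=0 -> 000
Step 3: G0=0(const) G1=G2|G0=0|0=0 G2=NOT G1=NOT 0=1 -> 001
Step 4: G0=0(const) G1=G2|G0=1|0=1 G2=NOT G1=NOT 0=1 -> 011
Step 5: G0=0(const) G1=G2|G0=1|0=1 G2=NOT G1=NOT 1=0 -> 010
State from step 5 equals state from step 1 -> cycle length 4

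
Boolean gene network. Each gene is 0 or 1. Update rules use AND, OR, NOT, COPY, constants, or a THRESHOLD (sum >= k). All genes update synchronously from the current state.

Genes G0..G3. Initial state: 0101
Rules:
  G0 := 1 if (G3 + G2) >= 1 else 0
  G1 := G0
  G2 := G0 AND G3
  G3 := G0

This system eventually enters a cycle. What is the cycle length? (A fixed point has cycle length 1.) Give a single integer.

Answer: 2

Derivation:
Step 0: 0101
Step 1: G0=(1+0>=1)=1 G1=G0=0 G2=G0&G3=0&1=0 G3=G0=0 -> 1000
Step 2: G0=(0+0>=1)=0 G1=G0=1 G2=G0&G3=1&0=0 G3=G0=1 -> 0101
State from step 2 equals state from step 0 -> cycle length 2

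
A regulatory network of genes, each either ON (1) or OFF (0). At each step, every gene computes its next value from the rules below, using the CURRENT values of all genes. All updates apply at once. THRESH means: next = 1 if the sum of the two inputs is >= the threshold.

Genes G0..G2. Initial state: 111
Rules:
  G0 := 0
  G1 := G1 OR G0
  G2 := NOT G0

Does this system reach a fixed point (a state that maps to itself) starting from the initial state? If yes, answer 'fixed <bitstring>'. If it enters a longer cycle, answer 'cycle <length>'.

Step 0: 111
Step 1: G0=0(const) G1=G1|G0=1|1=1 G2=NOT G0=NOT 1=0 -> 010
Step 2: G0=0(const) G1=G1|G0=1|0=1 G2=NOT G0=NOT 0=1 -> 011
Step 3: G0=0(const) G1=G1|G0=1|0=1 G2=NOT G0=NOT 0=1 -> 011
Fixed point reached at step 2: 011

Answer: fixed 011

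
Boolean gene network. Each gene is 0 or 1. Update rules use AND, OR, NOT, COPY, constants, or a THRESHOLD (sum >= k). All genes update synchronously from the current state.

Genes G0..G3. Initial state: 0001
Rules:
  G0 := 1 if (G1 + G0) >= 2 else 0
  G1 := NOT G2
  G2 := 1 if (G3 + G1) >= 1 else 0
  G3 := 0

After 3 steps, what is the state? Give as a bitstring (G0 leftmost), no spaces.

Step 1: G0=(0+0>=2)=0 G1=NOT G2=NOT 0=1 G2=(1+0>=1)=1 G3=0(const) -> 0110
Step 2: G0=(1+0>=2)=0 G1=NOT G2=NOT 1=0 G2=(0+1>=1)=1 G3=0(const) -> 0010
Step 3: G0=(0+0>=2)=0 G1=NOT G2=NOT 1=0 G2=(0+0>=1)=0 G3=0(const) -> 0000

0000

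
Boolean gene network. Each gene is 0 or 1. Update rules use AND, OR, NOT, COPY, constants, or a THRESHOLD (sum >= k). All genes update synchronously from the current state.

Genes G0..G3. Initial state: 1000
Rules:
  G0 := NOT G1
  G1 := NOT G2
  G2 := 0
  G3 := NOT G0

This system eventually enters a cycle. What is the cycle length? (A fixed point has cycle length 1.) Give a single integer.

Answer: 1

Derivation:
Step 0: 1000
Step 1: G0=NOT G1=NOT 0=1 G1=NOT G2=NOT 0=1 G2=0(const) G3=NOT G0=NOT 1=0 -> 1100
Step 2: G0=NOT G1=NOT 1=0 G1=NOT G2=NOT 0=1 G2=0(const) G3=NOT G0=NOT 1=0 -> 0100
Step 3: G0=NOT G1=NOT 1=0 G1=NOT G2=NOT 0=1 G2=0(const) G3=NOT G0=NOT 0=1 -> 0101
Step 4: G0=NOT G1=NOT 1=0 G1=NOT G2=NOT 0=1 G2=0(const) G3=NOT G0=NOT 0=1 -> 0101
State from step 4 equals state from step 3 -> cycle length 1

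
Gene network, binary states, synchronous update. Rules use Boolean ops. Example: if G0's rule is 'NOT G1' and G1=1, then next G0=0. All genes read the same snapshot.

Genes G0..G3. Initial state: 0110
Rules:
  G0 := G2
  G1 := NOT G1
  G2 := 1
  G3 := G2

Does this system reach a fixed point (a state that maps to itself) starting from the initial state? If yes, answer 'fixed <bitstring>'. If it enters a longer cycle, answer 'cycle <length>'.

Answer: cycle 2

Derivation:
Step 0: 0110
Step 1: G0=G2=1 G1=NOT G1=NOT 1=0 G2=1(const) G3=G2=1 -> 1011
Step 2: G0=G2=1 G1=NOT G1=NOT 0=1 G2=1(const) G3=G2=1 -> 1111
Step 3: G0=G2=1 G1=NOT G1=NOT 1=0 G2=1(const) G3=G2=1 -> 1011
Cycle of length 2 starting at step 1 -> no fixed point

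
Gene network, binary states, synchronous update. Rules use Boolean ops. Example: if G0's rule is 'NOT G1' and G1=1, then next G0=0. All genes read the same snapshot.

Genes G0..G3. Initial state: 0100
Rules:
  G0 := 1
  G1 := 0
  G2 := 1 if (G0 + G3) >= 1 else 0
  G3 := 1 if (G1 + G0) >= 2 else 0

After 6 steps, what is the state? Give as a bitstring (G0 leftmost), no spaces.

Step 1: G0=1(const) G1=0(const) G2=(0+0>=1)=0 G3=(1+0>=2)=0 -> 1000
Step 2: G0=1(const) G1=0(const) G2=(1+0>=1)=1 G3=(0+1>=2)=0 -> 1010
Step 3: G0=1(const) G1=0(const) G2=(1+0>=1)=1 G3=(0+1>=2)=0 -> 1010
Step 4: G0=1(const) G1=0(const) G2=(1+0>=1)=1 G3=(0+1>=2)=0 -> 1010
Step 5: G0=1(const) G1=0(const) G2=(1+0>=1)=1 G3=(0+1>=2)=0 -> 1010
Step 6: G0=1(const) G1=0(const) G2=(1+0>=1)=1 G3=(0+1>=2)=0 -> 1010

1010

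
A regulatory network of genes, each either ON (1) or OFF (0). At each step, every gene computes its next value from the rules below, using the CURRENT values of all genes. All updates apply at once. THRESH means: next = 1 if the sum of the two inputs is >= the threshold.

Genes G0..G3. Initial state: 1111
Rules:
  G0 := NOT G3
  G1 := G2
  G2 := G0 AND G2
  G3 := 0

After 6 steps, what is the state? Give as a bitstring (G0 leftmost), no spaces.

Step 1: G0=NOT G3=NOT 1=0 G1=G2=1 G2=G0&G2=1&1=1 G3=0(const) -> 0110
Step 2: G0=NOT G3=NOT 0=1 G1=G2=1 G2=G0&G2=0&1=0 G3=0(const) -> 1100
Step 3: G0=NOT G3=NOT 0=1 G1=G2=0 G2=G0&G2=1&0=0 G3=0(const) -> 1000
Step 4: G0=NOT G3=NOT 0=1 G1=G2=0 G2=G0&G2=1&0=0 G3=0(const) -> 1000
Step 5: G0=NOT G3=NOT 0=1 G1=G2=0 G2=G0&G2=1&0=0 G3=0(const) -> 1000
Step 6: G0=NOT G3=NOT 0=1 G1=G2=0 G2=G0&G2=1&0=0 G3=0(const) -> 1000

1000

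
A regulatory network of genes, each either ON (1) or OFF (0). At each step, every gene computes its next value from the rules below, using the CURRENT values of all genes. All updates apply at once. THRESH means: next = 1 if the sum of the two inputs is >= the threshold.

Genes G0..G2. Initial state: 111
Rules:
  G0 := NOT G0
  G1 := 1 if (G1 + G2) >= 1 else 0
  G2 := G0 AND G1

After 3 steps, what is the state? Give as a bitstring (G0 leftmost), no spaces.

Step 1: G0=NOT G0=NOT 1=0 G1=(1+1>=1)=1 G2=G0&G1=1&1=1 -> 011
Step 2: G0=NOT G0=NOT 0=1 G1=(1+1>=1)=1 G2=G0&G1=0&1=0 -> 110
Step 3: G0=NOT G0=NOT 1=0 G1=(1+0>=1)=1 G2=G0&G1=1&1=1 -> 011

011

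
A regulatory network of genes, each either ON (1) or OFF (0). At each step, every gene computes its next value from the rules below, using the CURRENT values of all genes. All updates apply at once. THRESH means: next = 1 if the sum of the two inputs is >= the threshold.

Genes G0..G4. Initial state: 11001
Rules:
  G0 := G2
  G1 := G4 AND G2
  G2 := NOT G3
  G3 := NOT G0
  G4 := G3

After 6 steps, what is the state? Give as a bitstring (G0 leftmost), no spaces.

Step 1: G0=G2=0 G1=G4&G2=1&0=0 G2=NOT G3=NOT 0=1 G3=NOT G0=NOT 1=0 G4=G3=0 -> 00100
Step 2: G0=G2=1 G1=G4&G2=0&1=0 G2=NOT G3=NOT 0=1 G3=NOT G0=NOT 0=1 G4=G3=0 -> 10110
Step 3: G0=G2=1 G1=G4&G2=0&1=0 G2=NOT G3=NOT 1=0 G3=NOT G0=NOT 1=0 G4=G3=1 -> 10001
Step 4: G0=G2=0 G1=G4&G2=1&0=0 G2=NOT G3=NOT 0=1 G3=NOT G0=NOT 1=0 G4=G3=0 -> 00100
Step 5: G0=G2=1 G1=G4&G2=0&1=0 G2=NOT G3=NOT 0=1 G3=NOT G0=NOT 0=1 G4=G3=0 -> 10110
Step 6: G0=G2=1 G1=G4&G2=0&1=0 G2=NOT G3=NOT 1=0 G3=NOT G0=NOT 1=0 G4=G3=1 -> 10001

10001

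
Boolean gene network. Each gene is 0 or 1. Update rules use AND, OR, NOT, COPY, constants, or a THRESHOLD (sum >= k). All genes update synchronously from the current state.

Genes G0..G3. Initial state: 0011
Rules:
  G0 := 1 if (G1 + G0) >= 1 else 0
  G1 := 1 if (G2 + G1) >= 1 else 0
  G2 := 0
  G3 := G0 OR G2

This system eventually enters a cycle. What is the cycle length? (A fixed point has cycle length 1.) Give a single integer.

Step 0: 0011
Step 1: G0=(0+0>=1)=0 G1=(1+0>=1)=1 G2=0(const) G3=G0|G2=0|1=1 -> 0101
Step 2: G0=(1+0>=1)=1 G1=(0+1>=1)=1 G2=0(const) G3=G0|G2=0|0=0 -> 1100
Step 3: G0=(1+1>=1)=1 G1=(0+1>=1)=1 G2=0(const) G3=G0|G2=1|0=1 -> 1101
Step 4: G0=(1+1>=1)=1 G1=(0+1>=1)=1 G2=0(const) G3=G0|G2=1|0=1 -> 1101
State from step 4 equals state from step 3 -> cycle length 1

Answer: 1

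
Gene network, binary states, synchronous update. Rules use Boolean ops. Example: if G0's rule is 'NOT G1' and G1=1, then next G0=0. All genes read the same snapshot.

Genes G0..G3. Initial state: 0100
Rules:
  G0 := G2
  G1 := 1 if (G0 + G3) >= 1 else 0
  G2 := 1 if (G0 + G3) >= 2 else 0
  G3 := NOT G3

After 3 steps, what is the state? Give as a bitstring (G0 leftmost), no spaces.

Step 1: G0=G2=0 G1=(0+0>=1)=0 G2=(0+0>=2)=0 G3=NOT G3=NOT 0=1 -> 0001
Step 2: G0=G2=0 G1=(0+1>=1)=1 G2=(0+1>=2)=0 G3=NOT G3=NOT 1=0 -> 0100
Step 3: G0=G2=0 G1=(0+0>=1)=0 G2=(0+0>=2)=0 G3=NOT G3=NOT 0=1 -> 0001

0001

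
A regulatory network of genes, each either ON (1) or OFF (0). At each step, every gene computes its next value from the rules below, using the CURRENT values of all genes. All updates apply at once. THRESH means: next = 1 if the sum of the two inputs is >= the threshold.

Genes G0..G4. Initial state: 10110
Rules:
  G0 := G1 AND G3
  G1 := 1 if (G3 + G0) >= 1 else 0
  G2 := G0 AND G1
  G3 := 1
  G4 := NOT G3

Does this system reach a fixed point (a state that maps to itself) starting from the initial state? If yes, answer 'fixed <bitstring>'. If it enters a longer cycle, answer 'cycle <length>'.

Step 0: 10110
Step 1: G0=G1&G3=0&1=0 G1=(1+1>=1)=1 G2=G0&G1=1&0=0 G3=1(const) G4=NOT G3=NOT 1=0 -> 01010
Step 2: G0=G1&G3=1&1=1 G1=(1+0>=1)=1 G2=G0&G1=0&1=0 G3=1(const) G4=NOT G3=NOT 1=0 -> 11010
Step 3: G0=G1&G3=1&1=1 G1=(1+1>=1)=1 G2=G0&G1=1&1=1 G3=1(const) G4=NOT G3=NOT 1=0 -> 11110
Step 4: G0=G1&G3=1&1=1 G1=(1+1>=1)=1 G2=G0&G1=1&1=1 G3=1(const) G4=NOT G3=NOT 1=0 -> 11110
Fixed point reached at step 3: 11110

Answer: fixed 11110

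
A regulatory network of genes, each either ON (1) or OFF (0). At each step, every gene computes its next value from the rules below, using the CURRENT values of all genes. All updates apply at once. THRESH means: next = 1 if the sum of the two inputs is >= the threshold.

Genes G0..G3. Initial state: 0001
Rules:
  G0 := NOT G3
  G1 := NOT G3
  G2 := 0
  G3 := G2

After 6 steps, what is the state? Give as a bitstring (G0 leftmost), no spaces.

Step 1: G0=NOT G3=NOT 1=0 G1=NOT G3=NOT 1=0 G2=0(const) G3=G2=0 -> 0000
Step 2: G0=NOT G3=NOT 0=1 G1=NOT G3=NOT 0=1 G2=0(const) G3=G2=0 -> 1100
Step 3: G0=NOT G3=NOT 0=1 G1=NOT G3=NOT 0=1 G2=0(const) G3=G2=0 -> 1100
Step 4: G0=NOT G3=NOT 0=1 G1=NOT G3=NOT 0=1 G2=0(const) G3=G2=0 -> 1100
Step 5: G0=NOT G3=NOT 0=1 G1=NOT G3=NOT 0=1 G2=0(const) G3=G2=0 -> 1100
Step 6: G0=NOT G3=NOT 0=1 G1=NOT G3=NOT 0=1 G2=0(const) G3=G2=0 -> 1100

1100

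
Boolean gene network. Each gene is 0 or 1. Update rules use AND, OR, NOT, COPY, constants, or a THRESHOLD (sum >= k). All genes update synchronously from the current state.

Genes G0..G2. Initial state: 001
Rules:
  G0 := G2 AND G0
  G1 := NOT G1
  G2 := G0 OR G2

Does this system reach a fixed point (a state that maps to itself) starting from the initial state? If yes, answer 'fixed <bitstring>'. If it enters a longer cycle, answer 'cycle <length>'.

Step 0: 001
Step 1: G0=G2&G0=1&0=0 G1=NOT G1=NOT 0=1 G2=G0|G2=0|1=1 -> 011
Step 2: G0=G2&G0=1&0=0 G1=NOT G1=NOT 1=0 G2=G0|G2=0|1=1 -> 001
Cycle of length 2 starting at step 0 -> no fixed point

Answer: cycle 2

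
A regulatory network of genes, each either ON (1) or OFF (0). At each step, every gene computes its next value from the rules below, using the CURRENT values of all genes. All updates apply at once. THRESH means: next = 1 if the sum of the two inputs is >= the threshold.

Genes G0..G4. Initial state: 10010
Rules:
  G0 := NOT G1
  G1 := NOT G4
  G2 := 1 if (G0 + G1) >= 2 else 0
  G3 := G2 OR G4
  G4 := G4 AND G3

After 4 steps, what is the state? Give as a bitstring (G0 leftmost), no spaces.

Step 1: G0=NOT G1=NOT 0=1 G1=NOT G4=NOT 0=1 G2=(1+0>=2)=0 G3=G2|G4=0|0=0 G4=G4&G3=0&1=0 -> 11000
Step 2: G0=NOT G1=NOT 1=0 G1=NOT G4=NOT 0=1 G2=(1+1>=2)=1 G3=G2|G4=0|0=0 G4=G4&G3=0&0=0 -> 01100
Step 3: G0=NOT G1=NOT 1=0 G1=NOT G4=NOT 0=1 G2=(0+1>=2)=0 G3=G2|G4=1|0=1 G4=G4&G3=0&0=0 -> 01010
Step 4: G0=NOT G1=NOT 1=0 G1=NOT G4=NOT 0=1 G2=(0+1>=2)=0 G3=G2|G4=0|0=0 G4=G4&G3=0&1=0 -> 01000

01000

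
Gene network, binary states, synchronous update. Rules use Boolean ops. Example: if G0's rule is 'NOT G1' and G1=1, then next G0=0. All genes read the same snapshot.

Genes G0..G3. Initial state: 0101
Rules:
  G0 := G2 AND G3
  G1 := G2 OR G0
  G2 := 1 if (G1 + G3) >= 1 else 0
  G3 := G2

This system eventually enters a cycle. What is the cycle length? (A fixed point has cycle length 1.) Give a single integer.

Step 0: 0101
Step 1: G0=G2&G3=0&1=0 G1=G2|G0=0|0=0 G2=(1+1>=1)=1 G3=G2=0 -> 0010
Step 2: G0=G2&G3=1&0=0 G1=G2|G0=1|0=1 G2=(0+0>=1)=0 G3=G2=1 -> 0101
State from step 2 equals state from step 0 -> cycle length 2

Answer: 2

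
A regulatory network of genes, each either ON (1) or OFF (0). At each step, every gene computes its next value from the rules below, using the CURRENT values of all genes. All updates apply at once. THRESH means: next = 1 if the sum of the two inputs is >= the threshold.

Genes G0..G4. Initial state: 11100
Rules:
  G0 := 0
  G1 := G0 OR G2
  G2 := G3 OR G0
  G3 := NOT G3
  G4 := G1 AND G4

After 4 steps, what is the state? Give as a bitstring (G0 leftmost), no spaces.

Step 1: G0=0(const) G1=G0|G2=1|1=1 G2=G3|G0=0|1=1 G3=NOT G3=NOT 0=1 G4=G1&G4=1&0=0 -> 01110
Step 2: G0=0(const) G1=G0|G2=0|1=1 G2=G3|G0=1|0=1 G3=NOT G3=NOT 1=0 G4=G1&G4=1&0=0 -> 01100
Step 3: G0=0(const) G1=G0|G2=0|1=1 G2=G3|G0=0|0=0 G3=NOT G3=NOT 0=1 G4=G1&G4=1&0=0 -> 01010
Step 4: G0=0(const) G1=G0|G2=0|0=0 G2=G3|G0=1|0=1 G3=NOT G3=NOT 1=0 G4=G1&G4=1&0=0 -> 00100

00100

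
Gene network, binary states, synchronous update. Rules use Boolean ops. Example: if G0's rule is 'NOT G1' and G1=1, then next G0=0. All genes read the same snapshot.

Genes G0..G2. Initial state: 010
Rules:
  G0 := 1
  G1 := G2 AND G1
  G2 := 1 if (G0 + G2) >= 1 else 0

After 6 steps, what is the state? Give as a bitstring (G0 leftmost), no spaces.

Step 1: G0=1(const) G1=G2&G1=0&1=0 G2=(0+0>=1)=0 -> 100
Step 2: G0=1(const) G1=G2&G1=0&0=0 G2=(1+0>=1)=1 -> 101
Step 3: G0=1(const) G1=G2&G1=1&0=0 G2=(1+1>=1)=1 -> 101
Step 4: G0=1(const) G1=G2&G1=1&0=0 G2=(1+1>=1)=1 -> 101
Step 5: G0=1(const) G1=G2&G1=1&0=0 G2=(1+1>=1)=1 -> 101
Step 6: G0=1(const) G1=G2&G1=1&0=0 G2=(1+1>=1)=1 -> 101

101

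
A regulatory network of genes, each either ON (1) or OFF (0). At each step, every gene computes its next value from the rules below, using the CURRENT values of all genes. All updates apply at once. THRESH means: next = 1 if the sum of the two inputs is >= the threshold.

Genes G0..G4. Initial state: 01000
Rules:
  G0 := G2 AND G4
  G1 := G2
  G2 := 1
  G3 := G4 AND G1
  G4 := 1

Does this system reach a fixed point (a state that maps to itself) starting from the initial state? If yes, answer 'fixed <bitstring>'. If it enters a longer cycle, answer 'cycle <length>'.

Answer: fixed 11111

Derivation:
Step 0: 01000
Step 1: G0=G2&G4=0&0=0 G1=G2=0 G2=1(const) G3=G4&G1=0&1=0 G4=1(const) -> 00101
Step 2: G0=G2&G4=1&1=1 G1=G2=1 G2=1(const) G3=G4&G1=1&0=0 G4=1(const) -> 11101
Step 3: G0=G2&G4=1&1=1 G1=G2=1 G2=1(const) G3=G4&G1=1&1=1 G4=1(const) -> 11111
Step 4: G0=G2&G4=1&1=1 G1=G2=1 G2=1(const) G3=G4&G1=1&1=1 G4=1(const) -> 11111
Fixed point reached at step 3: 11111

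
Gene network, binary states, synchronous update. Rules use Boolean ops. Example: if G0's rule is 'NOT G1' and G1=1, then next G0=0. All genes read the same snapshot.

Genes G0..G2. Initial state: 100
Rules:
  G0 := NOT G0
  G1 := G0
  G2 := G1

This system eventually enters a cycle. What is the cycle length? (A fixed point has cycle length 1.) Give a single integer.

Step 0: 100
Step 1: G0=NOT G0=NOT 1=0 G1=G0=1 G2=G1=0 -> 010
Step 2: G0=NOT G0=NOT 0=1 G1=G0=0 G2=G1=1 -> 101
Step 3: G0=NOT G0=NOT 1=0 G1=G0=1 G2=G1=0 -> 010
State from step 3 equals state from step 1 -> cycle length 2

Answer: 2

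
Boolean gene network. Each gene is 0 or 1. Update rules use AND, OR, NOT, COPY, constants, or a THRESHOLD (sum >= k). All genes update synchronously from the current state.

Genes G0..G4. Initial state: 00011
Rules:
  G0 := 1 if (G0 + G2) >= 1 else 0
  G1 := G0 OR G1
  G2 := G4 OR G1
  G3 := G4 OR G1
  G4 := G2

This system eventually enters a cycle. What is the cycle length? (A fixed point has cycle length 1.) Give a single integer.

Answer: 1

Derivation:
Step 0: 00011
Step 1: G0=(0+0>=1)=0 G1=G0|G1=0|0=0 G2=G4|G1=1|0=1 G3=G4|G1=1|0=1 G4=G2=0 -> 00110
Step 2: G0=(0+1>=1)=1 G1=G0|G1=0|0=0 G2=G4|G1=0|0=0 G3=G4|G1=0|0=0 G4=G2=1 -> 10001
Step 3: G0=(1+0>=1)=1 G1=G0|G1=1|0=1 G2=G4|G1=1|0=1 G3=G4|G1=1|0=1 G4=G2=0 -> 11110
Step 4: G0=(1+1>=1)=1 G1=G0|G1=1|1=1 G2=G4|G1=0|1=1 G3=G4|G1=0|1=1 G4=G2=1 -> 11111
Step 5: G0=(1+1>=1)=1 G1=G0|G1=1|1=1 G2=G4|G1=1|1=1 G3=G4|G1=1|1=1 G4=G2=1 -> 11111
State from step 5 equals state from step 4 -> cycle length 1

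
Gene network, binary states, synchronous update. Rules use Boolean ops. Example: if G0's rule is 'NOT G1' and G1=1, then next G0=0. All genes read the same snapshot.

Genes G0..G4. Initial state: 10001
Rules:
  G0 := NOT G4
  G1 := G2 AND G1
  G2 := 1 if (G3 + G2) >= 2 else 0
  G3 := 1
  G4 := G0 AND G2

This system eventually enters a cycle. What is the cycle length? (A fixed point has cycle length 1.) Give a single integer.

Step 0: 10001
Step 1: G0=NOT G4=NOT 1=0 G1=G2&G1=0&0=0 G2=(0+0>=2)=0 G3=1(const) G4=G0&G2=1&0=0 -> 00010
Step 2: G0=NOT G4=NOT 0=1 G1=G2&G1=0&0=0 G2=(1+0>=2)=0 G3=1(const) G4=G0&G2=0&0=0 -> 10010
Step 3: G0=NOT G4=NOT 0=1 G1=G2&G1=0&0=0 G2=(1+0>=2)=0 G3=1(const) G4=G0&G2=1&0=0 -> 10010
State from step 3 equals state from step 2 -> cycle length 1

Answer: 1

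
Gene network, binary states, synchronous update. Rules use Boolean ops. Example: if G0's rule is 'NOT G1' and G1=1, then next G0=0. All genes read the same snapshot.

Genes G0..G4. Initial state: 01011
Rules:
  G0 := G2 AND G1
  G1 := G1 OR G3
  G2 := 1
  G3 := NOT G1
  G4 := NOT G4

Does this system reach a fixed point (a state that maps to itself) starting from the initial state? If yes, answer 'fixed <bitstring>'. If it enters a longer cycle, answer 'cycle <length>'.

Answer: cycle 2

Derivation:
Step 0: 01011
Step 1: G0=G2&G1=0&1=0 G1=G1|G3=1|1=1 G2=1(const) G3=NOT G1=NOT 1=0 G4=NOT G4=NOT 1=0 -> 01100
Step 2: G0=G2&G1=1&1=1 G1=G1|G3=1|0=1 G2=1(const) G3=NOT G1=NOT 1=0 G4=NOT G4=NOT 0=1 -> 11101
Step 3: G0=G2&G1=1&1=1 G1=G1|G3=1|0=1 G2=1(const) G3=NOT G1=NOT 1=0 G4=NOT G4=NOT 1=0 -> 11100
Step 4: G0=G2&G1=1&1=1 G1=G1|G3=1|0=1 G2=1(const) G3=NOT G1=NOT 1=0 G4=NOT G4=NOT 0=1 -> 11101
Cycle of length 2 starting at step 2 -> no fixed point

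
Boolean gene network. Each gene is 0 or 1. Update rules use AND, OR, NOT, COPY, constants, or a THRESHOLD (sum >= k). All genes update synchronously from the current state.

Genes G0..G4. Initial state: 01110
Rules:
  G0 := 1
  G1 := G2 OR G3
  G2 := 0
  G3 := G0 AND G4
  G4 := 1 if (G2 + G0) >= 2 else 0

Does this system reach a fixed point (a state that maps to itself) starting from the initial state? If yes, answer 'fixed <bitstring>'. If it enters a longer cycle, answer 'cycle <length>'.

Step 0: 01110
Step 1: G0=1(const) G1=G2|G3=1|1=1 G2=0(const) G3=G0&G4=0&0=0 G4=(1+0>=2)=0 -> 11000
Step 2: G0=1(const) G1=G2|G3=0|0=0 G2=0(const) G3=G0&G4=1&0=0 G4=(0+1>=2)=0 -> 10000
Step 3: G0=1(const) G1=G2|G3=0|0=0 G2=0(const) G3=G0&G4=1&0=0 G4=(0+1>=2)=0 -> 10000
Fixed point reached at step 2: 10000

Answer: fixed 10000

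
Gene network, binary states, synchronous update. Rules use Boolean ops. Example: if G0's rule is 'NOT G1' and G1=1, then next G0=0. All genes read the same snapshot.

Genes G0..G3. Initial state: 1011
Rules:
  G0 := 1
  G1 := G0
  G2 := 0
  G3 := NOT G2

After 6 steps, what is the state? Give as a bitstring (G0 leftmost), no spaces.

Step 1: G0=1(const) G1=G0=1 G2=0(const) G3=NOT G2=NOT 1=0 -> 1100
Step 2: G0=1(const) G1=G0=1 G2=0(const) G3=NOT G2=NOT 0=1 -> 1101
Step 3: G0=1(const) G1=G0=1 G2=0(const) G3=NOT G2=NOT 0=1 -> 1101
Step 4: G0=1(const) G1=G0=1 G2=0(const) G3=NOT G2=NOT 0=1 -> 1101
Step 5: G0=1(const) G1=G0=1 G2=0(const) G3=NOT G2=NOT 0=1 -> 1101
Step 6: G0=1(const) G1=G0=1 G2=0(const) G3=NOT G2=NOT 0=1 -> 1101

1101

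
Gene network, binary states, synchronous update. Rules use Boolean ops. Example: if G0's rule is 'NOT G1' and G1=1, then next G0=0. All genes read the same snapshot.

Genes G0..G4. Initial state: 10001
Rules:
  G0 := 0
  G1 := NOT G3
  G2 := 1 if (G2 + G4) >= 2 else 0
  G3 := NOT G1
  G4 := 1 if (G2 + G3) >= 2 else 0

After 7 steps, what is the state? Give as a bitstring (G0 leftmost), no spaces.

Step 1: G0=0(const) G1=NOT G3=NOT 0=1 G2=(0+1>=2)=0 G3=NOT G1=NOT 0=1 G4=(0+0>=2)=0 -> 01010
Step 2: G0=0(const) G1=NOT G3=NOT 1=0 G2=(0+0>=2)=0 G3=NOT G1=NOT 1=0 G4=(0+1>=2)=0 -> 00000
Step 3: G0=0(const) G1=NOT G3=NOT 0=1 G2=(0+0>=2)=0 G3=NOT G1=NOT 0=1 G4=(0+0>=2)=0 -> 01010
Step 4: G0=0(const) G1=NOT G3=NOT 1=0 G2=(0+0>=2)=0 G3=NOT G1=NOT 1=0 G4=(0+1>=2)=0 -> 00000
Step 5: G0=0(const) G1=NOT G3=NOT 0=1 G2=(0+0>=2)=0 G3=NOT G1=NOT 0=1 G4=(0+0>=2)=0 -> 01010
Step 6: G0=0(const) G1=NOT G3=NOT 1=0 G2=(0+0>=2)=0 G3=NOT G1=NOT 1=0 G4=(0+1>=2)=0 -> 00000
Step 7: G0=0(const) G1=NOT G3=NOT 0=1 G2=(0+0>=2)=0 G3=NOT G1=NOT 0=1 G4=(0+0>=2)=0 -> 01010

01010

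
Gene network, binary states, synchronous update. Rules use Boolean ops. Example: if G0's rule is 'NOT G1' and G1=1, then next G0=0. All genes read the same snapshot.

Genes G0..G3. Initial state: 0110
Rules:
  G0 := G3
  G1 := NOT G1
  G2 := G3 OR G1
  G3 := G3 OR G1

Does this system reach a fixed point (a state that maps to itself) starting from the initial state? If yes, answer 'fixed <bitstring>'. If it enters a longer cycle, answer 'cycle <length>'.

Answer: cycle 2

Derivation:
Step 0: 0110
Step 1: G0=G3=0 G1=NOT G1=NOT 1=0 G2=G3|G1=0|1=1 G3=G3|G1=0|1=1 -> 0011
Step 2: G0=G3=1 G1=NOT G1=NOT 0=1 G2=G3|G1=1|0=1 G3=G3|G1=1|0=1 -> 1111
Step 3: G0=G3=1 G1=NOT G1=NOT 1=0 G2=G3|G1=1|1=1 G3=G3|G1=1|1=1 -> 1011
Step 4: G0=G3=1 G1=NOT G1=NOT 0=1 G2=G3|G1=1|0=1 G3=G3|G1=1|0=1 -> 1111
Cycle of length 2 starting at step 2 -> no fixed point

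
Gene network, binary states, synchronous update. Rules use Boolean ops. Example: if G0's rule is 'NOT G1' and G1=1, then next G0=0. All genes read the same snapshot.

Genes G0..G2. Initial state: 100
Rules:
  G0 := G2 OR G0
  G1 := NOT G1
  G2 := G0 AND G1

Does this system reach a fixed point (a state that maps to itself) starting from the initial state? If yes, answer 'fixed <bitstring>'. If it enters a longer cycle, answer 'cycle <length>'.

Answer: cycle 2

Derivation:
Step 0: 100
Step 1: G0=G2|G0=0|1=1 G1=NOT G1=NOT 0=1 G2=G0&G1=1&0=0 -> 110
Step 2: G0=G2|G0=0|1=1 G1=NOT G1=NOT 1=0 G2=G0&G1=1&1=1 -> 101
Step 3: G0=G2|G0=1|1=1 G1=NOT G1=NOT 0=1 G2=G0&G1=1&0=0 -> 110
Cycle of length 2 starting at step 1 -> no fixed point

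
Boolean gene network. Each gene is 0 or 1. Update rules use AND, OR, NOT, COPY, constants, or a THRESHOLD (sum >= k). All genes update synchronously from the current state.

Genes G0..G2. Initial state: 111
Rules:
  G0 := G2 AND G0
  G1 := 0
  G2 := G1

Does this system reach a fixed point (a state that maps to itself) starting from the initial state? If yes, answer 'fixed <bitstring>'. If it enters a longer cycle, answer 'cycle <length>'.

Answer: fixed 000

Derivation:
Step 0: 111
Step 1: G0=G2&G0=1&1=1 G1=0(const) G2=G1=1 -> 101
Step 2: G0=G2&G0=1&1=1 G1=0(const) G2=G1=0 -> 100
Step 3: G0=G2&G0=0&1=0 G1=0(const) G2=G1=0 -> 000
Step 4: G0=G2&G0=0&0=0 G1=0(const) G2=G1=0 -> 000
Fixed point reached at step 3: 000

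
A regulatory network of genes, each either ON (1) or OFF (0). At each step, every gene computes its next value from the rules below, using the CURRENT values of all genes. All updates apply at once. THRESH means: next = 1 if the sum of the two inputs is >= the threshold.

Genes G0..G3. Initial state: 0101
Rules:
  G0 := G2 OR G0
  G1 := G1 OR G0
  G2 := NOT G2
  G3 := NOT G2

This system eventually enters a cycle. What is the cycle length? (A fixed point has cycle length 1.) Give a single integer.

Answer: 2

Derivation:
Step 0: 0101
Step 1: G0=G2|G0=0|0=0 G1=G1|G0=1|0=1 G2=NOT G2=NOT 0=1 G3=NOT G2=NOT 0=1 -> 0111
Step 2: G0=G2|G0=1|0=1 G1=G1|G0=1|0=1 G2=NOT G2=NOT 1=0 G3=NOT G2=NOT 1=0 -> 1100
Step 3: G0=G2|G0=0|1=1 G1=G1|G0=1|1=1 G2=NOT G2=NOT 0=1 G3=NOT G2=NOT 0=1 -> 1111
Step 4: G0=G2|G0=1|1=1 G1=G1|G0=1|1=1 G2=NOT G2=NOT 1=0 G3=NOT G2=NOT 1=0 -> 1100
State from step 4 equals state from step 2 -> cycle length 2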